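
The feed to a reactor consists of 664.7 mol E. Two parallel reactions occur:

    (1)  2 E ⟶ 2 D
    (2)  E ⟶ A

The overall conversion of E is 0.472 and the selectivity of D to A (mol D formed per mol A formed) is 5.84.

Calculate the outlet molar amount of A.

45.9 mol

Conversion of E: E consumed = 0.472 × 664.7 = 313.7 mol = 2ξ₁ + 1ξ₂.
Selectivity: 2ξ₁ / (1ξ₂) = 5.84 → ξ₁ = 2.92 ξ₂.
Substitute: (2·2.92 + 1) ξ₂ = 313.7 → ξ₂ = 45.87 mol, ξ₁ = 133.9 mol.
Outlet amounts (n = n₀ + Σ ν·ξ):
  E: 664.7 − 2(133.9) − 1(45.87) = 351
  D: 0 + 2(133.9) = 267.9
  A: 0 + 1(45.87) = 45.87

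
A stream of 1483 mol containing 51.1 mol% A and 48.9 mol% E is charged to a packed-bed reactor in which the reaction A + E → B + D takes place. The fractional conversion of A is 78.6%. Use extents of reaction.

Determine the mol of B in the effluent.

596 mol

A reacted = 0.786 × 757.8 = 595.6 mol; ν_A = −1, so ξ = 595.6/1 = 595.6 mol.
Outlet amounts (n = n₀ + ν ξ):
  A: 757.8 − 1(595.6) = 162.2
  E: 725.2 − 1(595.6) = 129.5
  B: 0 + 1(595.6) = 595.6
  D: 0 + 1(595.6) = 595.6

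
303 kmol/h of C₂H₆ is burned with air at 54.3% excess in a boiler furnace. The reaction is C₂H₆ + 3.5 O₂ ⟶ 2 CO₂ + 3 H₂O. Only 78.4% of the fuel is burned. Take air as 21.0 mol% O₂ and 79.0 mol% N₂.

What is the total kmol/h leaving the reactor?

8210 kmol/h

Stoichiometric O₂ = 3.5 × 303 = 1060 kmol/h; O₂ fed = 1060 × 1.543 = 1636 kmol/h.
N₂ fed = 1636 × 79/21 = 6156 kmol/h.
Fuel reacted = 0.784 × 303 → ξ = 237.6 kmol/h.
Outlet (n = n₀ + ν ξ):
  C₂H₆: 303 − 1(237.6) = 65.45
  O₂: 1636 − 3.5(237.6) = 804.9
  N₂: 6156 (inert)
  CO₂: 0 + 2(237.6) = 475.1
  H₂O: 0 + 3(237.6) = 712.7
Total out = 65.45 + 804.9 + 6156 + 475.1 + 712.7 = 8214 kmol/h.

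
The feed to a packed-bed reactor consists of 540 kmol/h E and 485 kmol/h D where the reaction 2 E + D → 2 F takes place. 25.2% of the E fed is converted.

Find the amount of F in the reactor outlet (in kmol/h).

136 kmol/h

E reacted = 0.252 × 540 = 136.1 kmol/h; ν_E = −2, so ξ = 136.1/2 = 68.04 kmol/h.
Outlet amounts (n = n₀ + ν ξ):
  E: 540 − 2(68.04) = 403.9
  D: 485 − 1(68.04) = 417
  F: 0 + 2(68.04) = 136.1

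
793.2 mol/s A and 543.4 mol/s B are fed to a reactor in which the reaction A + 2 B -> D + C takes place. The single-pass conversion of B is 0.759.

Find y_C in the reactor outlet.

B reacted = 0.759 × 543.4 = 412.4 mol/s; ν_B = −2, so ξ = 412.4/2 = 206.2 mol/s.
Outlet amounts (n = n₀ + ν ξ):
  A: 793.2 − 1(206.2) = 587
  B: 543.4 − 2(206.2) = 131
  D: 0 + 1(206.2) = 206.2
  C: 0 + 1(206.2) = 206.2
Total out = 1130 mol/s; y_C = 206.2 / 1130 = 0.1824.

0.182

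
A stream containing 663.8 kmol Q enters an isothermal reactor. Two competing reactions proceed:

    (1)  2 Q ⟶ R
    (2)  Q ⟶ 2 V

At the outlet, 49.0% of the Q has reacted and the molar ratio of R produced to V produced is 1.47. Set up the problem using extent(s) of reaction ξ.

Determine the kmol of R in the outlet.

139 kmol

Conversion of Q: Q consumed = 0.49 × 663.8 = 325.3 kmol = 2ξ₁ + 1ξ₂.
Selectivity: 1ξ₁ / (2ξ₂) = 1.47 → ξ₁ = 2.94 ξ₂.
Substitute: (2·2.94 + 1) ξ₂ = 325.3 → ξ₂ = 47.28 kmol, ξ₁ = 139 kmol.
Outlet amounts (n = n₀ + Σ ν·ξ):
  Q: 663.8 − 2(139) − 1(47.28) = 338.5
  R: 0 + 1(139) = 139
  V: 0 + 2(47.28) = 94.55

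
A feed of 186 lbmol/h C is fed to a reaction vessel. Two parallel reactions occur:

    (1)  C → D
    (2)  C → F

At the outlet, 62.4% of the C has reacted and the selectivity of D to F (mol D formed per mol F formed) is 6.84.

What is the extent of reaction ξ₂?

Conversion of C: C consumed = 0.624 × 186 = 116.1 lbmol/h = 1ξ₁ + 1ξ₂.
Selectivity: 1ξ₁ / (1ξ₂) = 6.84 → ξ₁ = 6.84 ξ₂.
Substitute: (1·6.84 + 1) ξ₂ = 116.1 → ξ₂ = 14.8 lbmol/h, ξ₁ = 101.3 lbmol/h.
Outlet amounts (n = n₀ + Σ ν·ξ):
  C: 186 − 1(101.3) − 1(14.8) = 69.94
  D: 0 + 1(101.3) = 101.3
  F: 0 + 1(14.8) = 14.8

ξ₂ = 14.8 lbmol/h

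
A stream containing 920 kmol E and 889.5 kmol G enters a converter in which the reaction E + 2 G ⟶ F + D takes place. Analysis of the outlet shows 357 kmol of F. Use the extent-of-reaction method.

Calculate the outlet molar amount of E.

For F: n = n₀ + 1ξ → 357 = 0 + 1ξ, giving ξ = 357 kmol.
Outlet amounts (n = n₀ + ν ξ):
  E: 920 − 1(357) = 563
  G: 889.5 − 2(357) = 175.5
  F: 0 + 1(357) = 357
  D: 0 + 1(357) = 357

563 kmol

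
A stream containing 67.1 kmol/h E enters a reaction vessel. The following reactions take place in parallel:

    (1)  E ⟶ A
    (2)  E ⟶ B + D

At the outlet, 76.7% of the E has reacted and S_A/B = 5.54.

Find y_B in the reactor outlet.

0.105

Conversion of E: E consumed = 0.767 × 67.1 = 51.47 kmol/h = 1ξ₁ + 1ξ₂.
Selectivity: 1ξ₁ / (1ξ₂) = 5.54 → ξ₁ = 5.54 ξ₂.
Substitute: (1·5.54 + 1) ξ₂ = 51.47 → ξ₂ = 7.869 kmol/h, ξ₁ = 43.6 kmol/h.
Outlet amounts (n = n₀ + Σ ν·ξ):
  E: 67.1 − 1(43.6) − 1(7.869) = 15.63
  A: 0 + 1(43.6) = 43.6
  B: 0 + 1(7.869) = 7.869
  D: 0 + 1(7.869) = 7.869
Total out = 74.97 kmol/h; y_B = 7.869 / 74.97 = 0.105.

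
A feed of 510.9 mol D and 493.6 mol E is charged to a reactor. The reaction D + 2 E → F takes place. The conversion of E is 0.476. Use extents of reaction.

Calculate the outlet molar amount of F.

117 mol

E reacted = 0.476 × 493.6 = 235 mol; ν_E = −2, so ξ = 235/2 = 117.5 mol.
Outlet amounts (n = n₀ + ν ξ):
  D: 510.9 − 1(117.5) = 393.4
  E: 493.6 − 2(117.5) = 258.6
  F: 0 + 1(117.5) = 117.5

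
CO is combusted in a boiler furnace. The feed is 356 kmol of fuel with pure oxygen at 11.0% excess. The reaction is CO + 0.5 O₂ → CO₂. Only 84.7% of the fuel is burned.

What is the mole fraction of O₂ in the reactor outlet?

Stoichiometric O₂ = 0.5 × 356 = 178 kmol; O₂ fed = 178 × 1.110 = 197.6 kmol.
Fuel reacted = 0.847 × 356 → ξ = 301.5 kmol.
Outlet (n = n₀ + ν ξ):
  CO: 356 − 1(301.5) = 54.47
  O₂: 197.6 − 0.5(301.5) = 46.81
  CO₂: 0 + 1(301.5) = 301.5
Total out = 402.8 kmol; y_O₂ = 46.81 / 402.8 = 0.1162.

0.116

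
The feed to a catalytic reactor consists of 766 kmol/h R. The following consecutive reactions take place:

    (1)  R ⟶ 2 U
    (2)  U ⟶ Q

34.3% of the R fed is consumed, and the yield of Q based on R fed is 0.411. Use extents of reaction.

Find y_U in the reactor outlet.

Conversion of R: R consumed = 1ξ₁ = 0.343 × 766 → ξ₁ = 262.7 kmol/h.
Yield of Q: 1ξ₂ / 766 = 0.411 → ξ₂ = 314.8 kmol/h.
Outlet amounts (n = n₀ + Σ ν·ξ):
  R: 766 − 1(262.7) = 503.3
  U: 0 + 2(262.7) − 1(314.8) = 210.7
  Q: 0 + 1(314.8) = 314.8
Total out = 1029 kmol/h; y_U = 210.7 / 1029 = 0.2048.

0.205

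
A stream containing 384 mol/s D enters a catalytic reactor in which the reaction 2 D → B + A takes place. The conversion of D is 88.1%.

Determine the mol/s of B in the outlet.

D reacted = 0.881 × 384 = 338.3 mol/s; ν_D = −2, so ξ = 338.3/2 = 169.2 mol/s.
Outlet amounts (n = n₀ + ν ξ):
  D: 384 − 2(169.2) = 45.7
  B: 0 + 1(169.2) = 169.2
  A: 0 + 1(169.2) = 169.2

169 mol/s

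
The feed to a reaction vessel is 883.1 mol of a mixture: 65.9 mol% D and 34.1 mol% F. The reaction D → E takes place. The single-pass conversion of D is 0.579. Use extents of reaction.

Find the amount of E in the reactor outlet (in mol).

337 mol

D reacted = 0.579 × 582 = 337 mol; ν_D = −1, so ξ = 337/1 = 337 mol.
Outlet amounts (n = n₀ + ν ξ):
  D: 582 − 1(337) = 245
  E: 0 + 1(337) = 337
  F: 301.1 (inert)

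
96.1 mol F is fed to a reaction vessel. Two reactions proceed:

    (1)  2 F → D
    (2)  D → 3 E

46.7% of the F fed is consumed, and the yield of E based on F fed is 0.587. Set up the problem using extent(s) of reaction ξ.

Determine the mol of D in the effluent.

Conversion of F: F consumed = 2ξ₁ = 0.467 × 96.1 → ξ₁ = 22.44 mol.
Yield of E: 3ξ₂ / 96.1 = 0.587 → ξ₂ = 18.8 mol.
Outlet amounts (n = n₀ + Σ ν·ξ):
  F: 96.1 − 2(22.44) = 51.22
  D: 0 + 1(22.44) − 1(18.8) = 3.636
  E: 0 + 3(18.8) = 56.41

3.64 mol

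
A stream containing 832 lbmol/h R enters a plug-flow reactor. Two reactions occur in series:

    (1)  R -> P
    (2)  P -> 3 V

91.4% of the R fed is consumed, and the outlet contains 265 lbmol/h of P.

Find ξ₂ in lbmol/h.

Conversion of R: R consumed = 1ξ₁ = 0.914 × 832 → ξ₁ = 760.4 lbmol/h.
P balance: n_P = 0 + 1ξ₁ − 1ξ₂ = 265 → ξ₂ = (1·760.4 − 265)/1 = 495.4 lbmol/h.
Outlet amounts (n = n₀ + Σ ν·ξ):
  R: 832 − 1(760.4) = 71.55
  P: 0 + 1(760.4) − 1(495.4) = 265
  V: 0 + 3(495.4) = 1486

ξ₂ = 495 lbmol/h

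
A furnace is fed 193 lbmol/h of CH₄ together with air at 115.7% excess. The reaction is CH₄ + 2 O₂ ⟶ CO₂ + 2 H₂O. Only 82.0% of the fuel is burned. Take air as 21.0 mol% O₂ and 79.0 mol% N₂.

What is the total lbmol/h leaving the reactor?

4160 lbmol/h

Stoichiometric O₂ = 2 × 193 = 386 lbmol/h; O₂ fed = 386 × 2.157 = 832.6 lbmol/h.
N₂ fed = 832.6 × 79/21 = 3132 lbmol/h.
Fuel reacted = 0.82 × 193 → ξ = 158.3 lbmol/h.
Outlet (n = n₀ + ν ξ):
  CH₄: 193 − 1(158.3) = 34.74
  O₂: 832.6 − 2(158.3) = 516.1
  N₂: 3132 (inert)
  CO₂: 0 + 1(158.3) = 158.3
  H₂O: 0 + 2(158.3) = 316.5
Total out = 34.74 + 516.1 + 3132 + 158.3 + 316.5 = 4158 lbmol/h.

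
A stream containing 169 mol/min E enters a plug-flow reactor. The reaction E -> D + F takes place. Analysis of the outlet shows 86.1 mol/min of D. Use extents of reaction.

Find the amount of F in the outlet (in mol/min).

86.1 mol/min

For D: n = n₀ + 1ξ → 86.1 = 0 + 1ξ, giving ξ = 86.1 mol/min.
Outlet amounts (n = n₀ + ν ξ):
  E: 169 − 1(86.1) = 82.9
  D: 0 + 1(86.1) = 86.1
  F: 0 + 1(86.1) = 86.1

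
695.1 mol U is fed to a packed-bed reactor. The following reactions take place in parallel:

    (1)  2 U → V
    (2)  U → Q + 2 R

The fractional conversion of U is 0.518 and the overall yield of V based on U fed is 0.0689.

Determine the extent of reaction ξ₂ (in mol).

Yield of V: 1ξ₁ / 695.1 = 0.0689 → ξ₁ = 47.89 mol.
Conversion of U: 2ξ₁ + 1ξ₂ = 0.518 × 695.1 = 360.1 → ξ₂ = 264.3 mol.
Outlet amounts (n = n₀ + Σ ν·ξ):
  U: 695.1 − 2(47.89) − 1(264.3) = 335
  V: 0 + 1(47.89) = 47.89
  Q: 0 + 1(264.3) = 264.3
  R: 0 + 2(264.3) = 528.6

ξ₂ = 264 mol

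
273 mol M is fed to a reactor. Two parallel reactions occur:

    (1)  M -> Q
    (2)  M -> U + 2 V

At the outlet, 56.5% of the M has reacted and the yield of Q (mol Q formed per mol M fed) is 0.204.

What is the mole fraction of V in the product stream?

0.419

Yield of Q: 1ξ₁ / 273 = 0.204 → ξ₁ = 55.69 mol.
Conversion of M: 1ξ₁ + 1ξ₂ = 0.565 × 273 = 154.2 → ξ₂ = 98.55 mol.
Outlet amounts (n = n₀ + Σ ν·ξ):
  M: 273 − 1(55.69) − 1(98.55) = 118.8
  Q: 0 + 1(55.69) = 55.69
  U: 0 + 1(98.55) = 98.55
  V: 0 + 2(98.55) = 197.1
Total out = 470.1 mol; y_V = 197.1 / 470.1 = 0.4193.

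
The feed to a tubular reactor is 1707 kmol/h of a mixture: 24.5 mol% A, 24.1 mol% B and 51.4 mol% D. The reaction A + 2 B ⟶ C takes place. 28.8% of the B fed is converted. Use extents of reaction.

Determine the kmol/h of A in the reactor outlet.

359 kmol/h

B reacted = 0.288 × 411.4 = 118.5 kmol/h; ν_B = −2, so ξ = 118.5/2 = 59.24 kmol/h.
Outlet amounts (n = n₀ + ν ξ):
  A: 418.2 − 1(59.24) = 359
  B: 411.4 − 2(59.24) = 292.9
  C: 0 + 1(59.24) = 59.24
  D: 877.4 (inert)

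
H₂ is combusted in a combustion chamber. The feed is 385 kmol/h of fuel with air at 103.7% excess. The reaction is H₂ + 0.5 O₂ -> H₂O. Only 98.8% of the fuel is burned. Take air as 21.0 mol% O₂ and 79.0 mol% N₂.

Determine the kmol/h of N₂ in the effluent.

1480 kmol/h

Stoichiometric O₂ = 0.5 × 385 = 192.5 kmol/h; O₂ fed = 192.5 × 2.037 = 392.1 kmol/h.
N₂ fed = 392.1 × 79/21 = 1475 kmol/h.
Fuel reacted = 0.988 × 385 → ξ = 380.4 kmol/h.
Outlet (n = n₀ + ν ξ):
  H₂: 385 − 1(380.4) = 4.62
  O₂: 392.1 − 0.5(380.4) = 201.9
  N₂: 1475 (inert)
  H₂O: 0 + 1(380.4) = 380.4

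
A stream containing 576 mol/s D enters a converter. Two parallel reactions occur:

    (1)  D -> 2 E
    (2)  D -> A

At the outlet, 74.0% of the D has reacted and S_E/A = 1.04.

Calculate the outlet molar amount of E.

292 mol/s

Conversion of D: D consumed = 0.74 × 576 = 426.2 mol/s = 1ξ₁ + 1ξ₂.
Selectivity: 2ξ₁ / (1ξ₂) = 1.04 → ξ₁ = 0.52 ξ₂.
Substitute: (1·0.52 + 1) ξ₂ = 426.2 → ξ₂ = 280.4 mol/s, ξ₁ = 145.8 mol/s.
Outlet amounts (n = n₀ + Σ ν·ξ):
  D: 576 − 1(145.8) − 1(280.4) = 149.8
  E: 0 + 2(145.8) = 291.6
  A: 0 + 1(280.4) = 280.4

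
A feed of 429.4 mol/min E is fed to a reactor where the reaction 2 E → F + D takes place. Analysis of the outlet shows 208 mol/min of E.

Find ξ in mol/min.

ξ = 111 mol/min

For E: n = n₀ − 2ξ → 208 = 429.4 − 2ξ, giving ξ = 110.7 mol/min.
Outlet amounts (n = n₀ + ν ξ):
  E: 429.4 − 2(110.7) = 208
  F: 0 + 1(110.7) = 110.7
  D: 0 + 1(110.7) = 110.7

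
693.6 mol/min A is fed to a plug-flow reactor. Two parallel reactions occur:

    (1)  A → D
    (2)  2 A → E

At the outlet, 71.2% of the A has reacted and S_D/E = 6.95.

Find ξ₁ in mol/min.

ξ₁ = 383 mol/min

Conversion of A: A consumed = 0.712 × 693.6 = 493.8 mol/min = 1ξ₁ + 2ξ₂.
Selectivity: 1ξ₁ / (1ξ₂) = 6.95 → ξ₁ = 6.95 ξ₂.
Substitute: (1·6.95 + 2) ξ₂ = 493.8 → ξ₂ = 55.18 mol/min, ξ₁ = 383.5 mol/min.
Outlet amounts (n = n₀ + Σ ν·ξ):
  A: 693.6 − 1(383.5) − 2(55.18) = 199.8
  D: 0 + 1(383.5) = 383.5
  E: 0 + 1(55.18) = 55.18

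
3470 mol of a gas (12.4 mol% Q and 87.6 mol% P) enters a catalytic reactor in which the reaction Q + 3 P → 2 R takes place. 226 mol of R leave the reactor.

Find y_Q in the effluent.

0.0978

For R: n = n₀ + 2ξ → 226 = 0 + 2ξ, giving ξ = 113 mol.
Outlet amounts (n = n₀ + ν ξ):
  Q: 430.3 − 1(113) = 317.3
  P: 3040 − 3(113) = 2701
  R: 0 + 2(113) = 226
Total out = 3244 mol; y_Q = 317.3 / 3244 = 0.09781.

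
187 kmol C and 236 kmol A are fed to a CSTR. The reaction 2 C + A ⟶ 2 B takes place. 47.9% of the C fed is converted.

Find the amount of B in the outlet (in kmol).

C reacted = 0.479 × 187 = 89.57 kmol; ν_C = −2, so ξ = 89.57/2 = 44.79 kmol.
Outlet amounts (n = n₀ + ν ξ):
  C: 187 − 2(44.79) = 97.43
  A: 236 − 1(44.79) = 191.2
  B: 0 + 2(44.79) = 89.57

89.6 kmol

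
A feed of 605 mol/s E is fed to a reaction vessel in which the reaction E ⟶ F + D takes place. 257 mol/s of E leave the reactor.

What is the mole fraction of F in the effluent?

For E: n = n₀ − 1ξ → 257 = 605 − 1ξ, giving ξ = 348 mol/s.
Outlet amounts (n = n₀ + ν ξ):
  E: 605 − 1(348) = 257
  F: 0 + 1(348) = 348
  D: 0 + 1(348) = 348
Total out = 953 mol/s; y_F = 348 / 953 = 0.3652.

0.365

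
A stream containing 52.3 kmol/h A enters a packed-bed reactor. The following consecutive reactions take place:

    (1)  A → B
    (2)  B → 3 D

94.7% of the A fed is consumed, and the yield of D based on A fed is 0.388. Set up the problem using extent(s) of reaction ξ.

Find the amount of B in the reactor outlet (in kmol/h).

42.8 kmol/h

Conversion of A: A consumed = 1ξ₁ = 0.947 × 52.3 → ξ₁ = 49.53 kmol/h.
Yield of D: 3ξ₂ / 52.3 = 0.388 → ξ₂ = 6.764 kmol/h.
Outlet amounts (n = n₀ + Σ ν·ξ):
  A: 52.3 − 1(49.53) = 2.772
  B: 0 + 1(49.53) − 1(6.764) = 42.76
  D: 0 + 3(6.764) = 20.29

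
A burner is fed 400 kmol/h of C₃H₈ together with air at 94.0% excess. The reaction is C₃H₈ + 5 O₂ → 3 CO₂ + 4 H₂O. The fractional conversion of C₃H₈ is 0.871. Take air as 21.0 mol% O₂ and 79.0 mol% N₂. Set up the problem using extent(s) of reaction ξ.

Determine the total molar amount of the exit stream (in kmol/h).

19200 kmol/h

Stoichiometric O₂ = 5 × 400 = 2000 kmol/h; O₂ fed = 2000 × 1.940 = 3880 kmol/h.
N₂ fed = 3880 × 79/21 = 14600 kmol/h.
Fuel reacted = 0.871 × 400 → ξ = 348.4 kmol/h.
Outlet (n = n₀ + ν ξ):
  C₃H₈: 400 − 1(348.4) = 51.6
  O₂: 3880 − 5(348.4) = 2138
  N₂: 14600 (inert)
  CO₂: 0 + 3(348.4) = 1045
  H₂O: 0 + 4(348.4) = 1394
Total out = 51.6 + 2138 + 14600 + 1045 + 1394 = 19220 kmol/h.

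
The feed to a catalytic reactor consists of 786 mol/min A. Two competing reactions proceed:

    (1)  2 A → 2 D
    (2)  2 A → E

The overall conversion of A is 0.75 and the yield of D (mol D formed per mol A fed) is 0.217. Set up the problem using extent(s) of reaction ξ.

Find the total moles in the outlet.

Yield of D: 2ξ₁ / 786 = 0.217 → ξ₁ = 85.28 mol/min.
Conversion of A: 2ξ₁ + 2ξ₂ = 0.75 × 786 = 589.5 → ξ₂ = 209.5 mol/min.
Outlet amounts (n = n₀ + Σ ν·ξ):
  A: 786 − 2(85.28) − 2(209.5) = 196.5
  D: 0 + 2(85.28) = 170.6
  E: 0 + 1(209.5) = 209.5
Total out = 196.5 + 170.6 + 209.5 = 576.5 mol/min.

577 mol/min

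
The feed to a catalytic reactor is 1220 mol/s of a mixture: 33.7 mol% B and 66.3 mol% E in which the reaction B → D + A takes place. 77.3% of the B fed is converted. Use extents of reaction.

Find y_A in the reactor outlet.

B reacted = 0.773 × 411.1 = 317.8 mol/s; ν_B = −1, so ξ = 317.8/1 = 317.8 mol/s.
Outlet amounts (n = n₀ + ν ξ):
  B: 411.1 − 1(317.8) = 93.33
  D: 0 + 1(317.8) = 317.8
  A: 0 + 1(317.8) = 317.8
  E: 808.9 (inert)
Total out = 1538 mol/s; y_A = 317.8 / 1538 = 0.2067.

0.207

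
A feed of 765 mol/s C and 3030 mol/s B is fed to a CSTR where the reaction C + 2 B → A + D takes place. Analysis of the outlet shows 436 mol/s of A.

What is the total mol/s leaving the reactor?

For A: n = n₀ + 1ξ → 436 = 0 + 1ξ, giving ξ = 436 mol/s.
Outlet amounts (n = n₀ + ν ξ):
  C: 765 − 1(436) = 329
  B: 3030 − 2(436) = 2158
  A: 0 + 1(436) = 436
  D: 0 + 1(436) = 436
Total out = 329 + 2158 + 436 + 436 = 3359 mol/s.

3360 mol/s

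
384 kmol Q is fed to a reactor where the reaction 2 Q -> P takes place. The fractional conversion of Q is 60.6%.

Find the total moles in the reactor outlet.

268 kmol

Q reacted = 0.606 × 384 = 232.7 kmol; ν_Q = −2, so ξ = 232.7/2 = 116.4 kmol.
Outlet amounts (n = n₀ + ν ξ):
  Q: 384 − 2(116.4) = 151.3
  P: 0 + 1(116.4) = 116.4
Total out = 151.3 + 116.4 = 267.6 kmol.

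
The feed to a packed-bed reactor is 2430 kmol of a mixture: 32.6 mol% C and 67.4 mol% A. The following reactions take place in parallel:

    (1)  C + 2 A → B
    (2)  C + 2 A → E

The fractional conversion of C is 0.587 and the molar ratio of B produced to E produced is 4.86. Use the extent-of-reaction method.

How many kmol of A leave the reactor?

708 kmol

Conversion of C: C consumed = 0.587 × 792.2 = 465 kmol = 1ξ₁ + 1ξ₂.
Selectivity: 1ξ₁ / (1ξ₂) = 4.86 → ξ₁ = 4.86 ξ₂.
Substitute: (1·4.86 + 1) ξ₂ = 465 → ξ₂ = 79.35 kmol, ξ₁ = 385.7 kmol.
Outlet amounts (n = n₀ + Σ ν·ξ):
  C: 792.2 − 1(385.7) − 1(79.35) = 327.2
  A: 1638 − 2(385.7) − 2(79.35) = 707.8
  B: 0 + 1(385.7) = 385.7
  E: 0 + 1(79.35) = 79.35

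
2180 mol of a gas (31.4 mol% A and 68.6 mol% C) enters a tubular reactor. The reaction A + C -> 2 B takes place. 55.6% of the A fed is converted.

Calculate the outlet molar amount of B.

A reacted = 0.556 × 684.5 = 380.6 mol; ν_A = −1, so ξ = 380.6/1 = 380.6 mol.
Outlet amounts (n = n₀ + ν ξ):
  A: 684.5 − 1(380.6) = 303.9
  C: 1495 − 1(380.6) = 1115
  B: 0 + 2(380.6) = 761.2

761 mol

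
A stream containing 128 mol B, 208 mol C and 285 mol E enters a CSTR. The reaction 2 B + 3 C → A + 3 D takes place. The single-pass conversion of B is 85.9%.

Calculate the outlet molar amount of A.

B reacted = 0.859 × 128 = 110 mol; ν_B = −2, so ξ = 110/2 = 54.98 mol.
Outlet amounts (n = n₀ + ν ξ):
  B: 128 − 2(54.98) = 18.05
  C: 208 − 3(54.98) = 43.07
  A: 0 + 1(54.98) = 54.98
  D: 0 + 3(54.98) = 164.9
  E: 285 (inert)

55 mol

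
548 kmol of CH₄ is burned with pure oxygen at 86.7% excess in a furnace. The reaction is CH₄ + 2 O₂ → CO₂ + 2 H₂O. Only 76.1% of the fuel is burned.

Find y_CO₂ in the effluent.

Stoichiometric O₂ = 2 × 548 = 1096 kmol; O₂ fed = 1096 × 1.867 = 2046 kmol.
Fuel reacted = 0.761 × 548 → ξ = 417 kmol.
Outlet (n = n₀ + ν ξ):
  CH₄: 548 − 1(417) = 131
  O₂: 2046 − 2(417) = 1212
  CO₂: 0 + 1(417) = 417
  H₂O: 0 + 2(417) = 834.1
Total out = 2594 kmol; y_CO₂ = 417 / 2594 = 0.1608.

0.161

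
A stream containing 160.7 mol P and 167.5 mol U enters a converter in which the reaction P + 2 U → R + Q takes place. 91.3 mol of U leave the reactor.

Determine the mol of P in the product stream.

For U: n = n₀ − 2ξ → 91.3 = 167.5 − 2ξ, giving ξ = 38.1 mol.
Outlet amounts (n = n₀ + ν ξ):
  P: 160.7 − 1(38.1) = 122.6
  U: 167.5 − 2(38.1) = 91.3
  R: 0 + 1(38.1) = 38.1
  Q: 0 + 1(38.1) = 38.1

123 mol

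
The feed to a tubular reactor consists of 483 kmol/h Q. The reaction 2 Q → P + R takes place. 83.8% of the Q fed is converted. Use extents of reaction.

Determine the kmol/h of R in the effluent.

202 kmol/h

Q reacted = 0.838 × 483 = 404.8 kmol/h; ν_Q = −2, so ξ = 404.8/2 = 202.4 kmol/h.
Outlet amounts (n = n₀ + ν ξ):
  Q: 483 − 2(202.4) = 78.25
  P: 0 + 1(202.4) = 202.4
  R: 0 + 1(202.4) = 202.4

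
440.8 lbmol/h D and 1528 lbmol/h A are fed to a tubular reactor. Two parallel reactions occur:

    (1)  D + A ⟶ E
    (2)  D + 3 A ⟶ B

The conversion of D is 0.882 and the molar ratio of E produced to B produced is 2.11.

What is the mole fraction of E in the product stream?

0.198

Conversion of D: D consumed = 0.882 × 440.8 = 388.8 lbmol/h = 1ξ₁ + 1ξ₂.
Selectivity: 1ξ₁ / (1ξ₂) = 2.11 → ξ₁ = 2.11 ξ₂.
Substitute: (1·2.11 + 1) ξ₂ = 388.8 → ξ₂ = 125 lbmol/h, ξ₁ = 263.8 lbmol/h.
Outlet amounts (n = n₀ + Σ ν·ξ):
  D: 440.8 − 1(263.8) − 1(125) = 52.01
  A: 1528 − 1(263.8) − 3(125) = 889.2
  E: 0 + 1(263.8) = 263.8
  B: 0 + 1(125) = 125
Total out = 1330 lbmol/h; y_E = 263.8 / 1330 = 0.1983.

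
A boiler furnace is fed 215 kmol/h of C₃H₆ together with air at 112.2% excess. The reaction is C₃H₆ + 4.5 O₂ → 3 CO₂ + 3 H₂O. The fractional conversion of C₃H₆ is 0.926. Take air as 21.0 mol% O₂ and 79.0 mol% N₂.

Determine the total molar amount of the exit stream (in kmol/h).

10100 kmol/h

Stoichiometric O₂ = 4.5 × 215 = 967.5 kmol/h; O₂ fed = 967.5 × 2.122 = 2053 kmol/h.
N₂ fed = 2053 × 79/21 = 7723 kmol/h.
Fuel reacted = 0.926 × 215 → ξ = 199.1 kmol/h.
Outlet (n = n₀ + ν ξ):
  C₃H₆: 215 − 1(199.1) = 15.91
  O₂: 2053 − 4.5(199.1) = 1157
  N₂: 7723 (inert)
  CO₂: 0 + 3(199.1) = 597.3
  H₂O: 0 + 3(199.1) = 597.3
Total out = 15.91 + 1157 + 7723 + 597.3 + 597.3 = 10090 kmol/h.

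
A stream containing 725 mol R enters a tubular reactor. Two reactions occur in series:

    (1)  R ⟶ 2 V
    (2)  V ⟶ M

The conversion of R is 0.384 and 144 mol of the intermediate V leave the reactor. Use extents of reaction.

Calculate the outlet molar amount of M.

Conversion of R: R consumed = 1ξ₁ = 0.384 × 725 → ξ₁ = 278.4 mol.
V balance: n_V = 0 + 2ξ₁ − 1ξ₂ = 144 → ξ₂ = (2·278.4 − 144)/1 = 412.8 mol.
Outlet amounts (n = n₀ + Σ ν·ξ):
  R: 725 − 1(278.4) = 446.6
  V: 0 + 2(278.4) − 1(412.8) = 144
  M: 0 + 1(412.8) = 412.8

413 mol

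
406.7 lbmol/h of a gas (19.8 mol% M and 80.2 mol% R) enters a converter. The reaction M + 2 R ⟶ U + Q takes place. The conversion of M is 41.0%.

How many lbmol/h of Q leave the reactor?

M reacted = 0.41 × 80.53 = 33.02 lbmol/h; ν_M = −1, so ξ = 33.02/1 = 33.02 lbmol/h.
Outlet amounts (n = n₀ + ν ξ):
  M: 80.53 − 1(33.02) = 47.51
  R: 326.2 − 2(33.02) = 260.1
  U: 0 + 1(33.02) = 33.02
  Q: 0 + 1(33.02) = 33.02

33 lbmol/h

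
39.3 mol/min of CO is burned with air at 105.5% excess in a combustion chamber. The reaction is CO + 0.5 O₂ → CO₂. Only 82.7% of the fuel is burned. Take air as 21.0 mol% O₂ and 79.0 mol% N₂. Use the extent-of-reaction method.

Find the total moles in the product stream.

Stoichiometric O₂ = 0.5 × 39.3 = 19.65 mol/min; O₂ fed = 19.65 × 2.055 = 40.38 mol/min.
N₂ fed = 40.38 × 79/21 = 151.9 mol/min.
Fuel reacted = 0.827 × 39.3 → ξ = 32.5 mol/min.
Outlet (n = n₀ + ν ξ):
  CO: 39.3 − 1(32.5) = 6.799
  O₂: 40.38 − 0.5(32.5) = 24.13
  N₂: 151.9 (inert)
  CO₂: 0 + 1(32.5) = 32.5
Total out = 6.799 + 24.13 + 151.9 + 32.5 = 215.3 mol/min.

215 mol/min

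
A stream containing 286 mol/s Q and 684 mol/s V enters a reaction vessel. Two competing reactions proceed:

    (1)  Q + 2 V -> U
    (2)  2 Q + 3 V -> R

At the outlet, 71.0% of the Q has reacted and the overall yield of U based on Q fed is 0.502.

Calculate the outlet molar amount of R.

29.7 mol/s

Yield of U: 1ξ₁ / 286 = 0.502 → ξ₁ = 143.6 mol/s.
Conversion of Q: 1ξ₁ + 2ξ₂ = 0.71 × 286 = 203.1 → ξ₂ = 29.74 mol/s.
Outlet amounts (n = n₀ + Σ ν·ξ):
  Q: 286 − 1(143.6) − 2(29.74) = 82.94
  V: 684 − 2(143.6) − 3(29.74) = 307.6
  U: 0 + 1(143.6) = 143.6
  R: 0 + 1(29.74) = 29.74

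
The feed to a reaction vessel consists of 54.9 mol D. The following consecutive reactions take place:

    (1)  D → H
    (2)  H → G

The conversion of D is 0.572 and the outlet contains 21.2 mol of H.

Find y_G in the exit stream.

Conversion of D: D consumed = 1ξ₁ = 0.572 × 54.9 → ξ₁ = 31.4 mol.
H balance: n_H = 0 + 1ξ₁ − 1ξ₂ = 21.2 → ξ₂ = (1·31.4 − 21.2)/1 = 10.2 mol.
Outlet amounts (n = n₀ + Σ ν·ξ):
  D: 54.9 − 1(31.4) = 23.5
  H: 0 + 1(31.4) − 1(10.2) = 21.2
  G: 0 + 1(10.2) = 10.2
Total out = 54.9 mol; y_G = 10.2 / 54.9 = 0.1858.

0.186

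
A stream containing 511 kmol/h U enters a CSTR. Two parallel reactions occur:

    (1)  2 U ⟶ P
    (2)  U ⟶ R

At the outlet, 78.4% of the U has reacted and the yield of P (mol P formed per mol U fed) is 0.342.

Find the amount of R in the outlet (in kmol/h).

Yield of P: 1ξ₁ / 511 = 0.342 → ξ₁ = 174.8 kmol/h.
Conversion of U: 2ξ₁ + 1ξ₂ = 0.784 × 511 = 400.6 → ξ₂ = 51.1 kmol/h.
Outlet amounts (n = n₀ + Σ ν·ξ):
  U: 511 − 2(174.8) − 1(51.1) = 110.4
  P: 0 + 1(174.8) = 174.8
  R: 0 + 1(51.1) = 51.1

51.1 kmol/h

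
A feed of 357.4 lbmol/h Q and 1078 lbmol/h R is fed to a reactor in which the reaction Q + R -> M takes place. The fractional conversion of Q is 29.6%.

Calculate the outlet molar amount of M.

Q reacted = 0.296 × 357.4 = 105.8 lbmol/h; ν_Q = −1, so ξ = 105.8/1 = 105.8 lbmol/h.
Outlet amounts (n = n₀ + ν ξ):
  Q: 357.4 − 1(105.8) = 251.6
  R: 1078 − 1(105.8) = 972.2
  M: 0 + 1(105.8) = 105.8

106 lbmol/h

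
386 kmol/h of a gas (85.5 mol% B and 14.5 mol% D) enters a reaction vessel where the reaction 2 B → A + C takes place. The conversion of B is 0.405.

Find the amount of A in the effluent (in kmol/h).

B reacted = 0.405 × 330 = 133.7 kmol/h; ν_B = −2, so ξ = 133.7/2 = 66.83 kmol/h.
Outlet amounts (n = n₀ + ν ξ):
  B: 330 − 2(66.83) = 196.4
  A: 0 + 1(66.83) = 66.83
  C: 0 + 1(66.83) = 66.83
  D: 55.97 (inert)

66.8 kmol/h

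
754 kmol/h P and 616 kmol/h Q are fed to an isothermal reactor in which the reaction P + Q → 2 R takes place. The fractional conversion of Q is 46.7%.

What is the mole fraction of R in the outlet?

0.42

Q reacted = 0.467 × 616 = 287.7 kmol/h; ν_Q = −1, so ξ = 287.7/1 = 287.7 kmol/h.
Outlet amounts (n = n₀ + ν ξ):
  P: 754 − 1(287.7) = 466.3
  Q: 616 − 1(287.7) = 328.3
  R: 0 + 2(287.7) = 575.3
Total out = 1370 kmol/h; y_R = 575.3 / 1370 = 0.42.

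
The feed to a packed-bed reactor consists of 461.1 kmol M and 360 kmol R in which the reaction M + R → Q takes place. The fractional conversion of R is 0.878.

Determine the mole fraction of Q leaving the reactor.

0.626

R reacted = 0.878 × 360 = 316.1 kmol; ν_R = −1, so ξ = 316.1/1 = 316.1 kmol.
Outlet amounts (n = n₀ + ν ξ):
  M: 461.1 − 1(316.1) = 145
  R: 360 − 1(316.1) = 43.92
  Q: 0 + 1(316.1) = 316.1
Total out = 505 kmol; y_Q = 316.1 / 505 = 0.6259.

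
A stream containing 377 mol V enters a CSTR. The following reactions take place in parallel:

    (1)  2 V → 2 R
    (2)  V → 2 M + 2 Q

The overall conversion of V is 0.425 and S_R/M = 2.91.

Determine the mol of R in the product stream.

137 mol

Conversion of V: V consumed = 0.425 × 377 = 160.2 mol = 2ξ₁ + 1ξ₂.
Selectivity: 2ξ₁ / (2ξ₂) = 2.91 → ξ₁ = 2.91 ξ₂.
Substitute: (2·2.91 + 1) ξ₂ = 160.2 → ξ₂ = 23.49 mol, ξ₁ = 68.37 mol.
Outlet amounts (n = n₀ + Σ ν·ξ):
  V: 377 − 2(68.37) − 1(23.49) = 216.8
  R: 0 + 2(68.37) = 136.7
  M: 0 + 2(23.49) = 46.99
  Q: 0 + 2(23.49) = 46.99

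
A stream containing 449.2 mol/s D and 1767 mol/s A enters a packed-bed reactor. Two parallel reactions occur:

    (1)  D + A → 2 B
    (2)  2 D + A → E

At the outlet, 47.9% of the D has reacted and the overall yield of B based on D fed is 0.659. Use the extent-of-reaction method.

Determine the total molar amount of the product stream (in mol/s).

Yield of B: 2ξ₁ / 449.2 = 0.659 → ξ₁ = 148 mol/s.
Conversion of D: 1ξ₁ + 2ξ₂ = 0.479 × 449.2 = 215.2 → ξ₂ = 33.58 mol/s.
Outlet amounts (n = n₀ + Σ ν·ξ):
  D: 449.2 − 1(148) − 2(33.58) = 234
  A: 1767 − 1(148) − 1(33.58) = 1585
  B: 0 + 2(148) = 296
  E: 0 + 1(33.58) = 33.58
Total out = 234 + 1585 + 296 + 33.58 = 2149 mol/s.

2150 mol/s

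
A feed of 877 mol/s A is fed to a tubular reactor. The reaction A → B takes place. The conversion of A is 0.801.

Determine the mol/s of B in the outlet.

702 mol/s

A reacted = 0.801 × 877 = 702.5 mol/s; ν_A = −1, so ξ = 702.5/1 = 702.5 mol/s.
Outlet amounts (n = n₀ + ν ξ):
  A: 877 − 1(702.5) = 174.5
  B: 0 + 1(702.5) = 702.5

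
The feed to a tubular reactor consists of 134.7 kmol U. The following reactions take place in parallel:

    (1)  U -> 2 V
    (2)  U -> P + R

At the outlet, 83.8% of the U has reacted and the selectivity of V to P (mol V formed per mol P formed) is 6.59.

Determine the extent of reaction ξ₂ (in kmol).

ξ₂ = 26.3 kmol

Conversion of U: U consumed = 0.838 × 134.7 = 112.9 kmol = 1ξ₁ + 1ξ₂.
Selectivity: 2ξ₁ / (1ξ₂) = 6.59 → ξ₁ = 3.295 ξ₂.
Substitute: (1·3.295 + 1) ξ₂ = 112.9 → ξ₂ = 26.28 kmol, ξ₁ = 86.6 kmol.
Outlet amounts (n = n₀ + Σ ν·ξ):
  U: 134.7 − 1(86.6) − 1(26.28) = 21.82
  V: 0 + 2(86.6) = 173.2
  P: 0 + 1(26.28) = 26.28
  R: 0 + 1(26.28) = 26.28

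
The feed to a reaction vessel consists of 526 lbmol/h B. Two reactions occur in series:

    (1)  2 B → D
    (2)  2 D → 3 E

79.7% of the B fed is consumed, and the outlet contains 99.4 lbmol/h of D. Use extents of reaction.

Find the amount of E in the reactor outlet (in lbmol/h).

165 lbmol/h

Conversion of B: B consumed = 2ξ₁ = 0.797 × 526 → ξ₁ = 209.6 lbmol/h.
D balance: n_D = 0 + 1ξ₁ − 2ξ₂ = 99.4 → ξ₂ = (1·209.6 − 99.4)/2 = 55.11 lbmol/h.
Outlet amounts (n = n₀ + Σ ν·ξ):
  B: 526 − 2(209.6) = 106.8
  D: 0 + 1(209.6) − 2(55.11) = 99.4
  E: 0 + 3(55.11) = 165.3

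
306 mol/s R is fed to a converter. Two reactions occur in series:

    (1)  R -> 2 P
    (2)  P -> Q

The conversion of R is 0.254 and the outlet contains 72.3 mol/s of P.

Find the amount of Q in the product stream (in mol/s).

83.1 mol/s

Conversion of R: R consumed = 1ξ₁ = 0.254 × 306 → ξ₁ = 77.72 mol/s.
P balance: n_P = 0 + 2ξ₁ − 1ξ₂ = 72.3 → ξ₂ = (2·77.72 − 72.3)/1 = 83.15 mol/s.
Outlet amounts (n = n₀ + Σ ν·ξ):
  R: 306 − 1(77.72) = 228.3
  P: 0 + 2(77.72) − 1(83.15) = 72.3
  Q: 0 + 1(83.15) = 83.15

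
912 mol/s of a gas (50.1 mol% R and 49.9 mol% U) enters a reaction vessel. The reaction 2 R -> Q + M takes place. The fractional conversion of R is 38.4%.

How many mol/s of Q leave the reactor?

87.7 mol/s

R reacted = 0.384 × 456.9 = 175.5 mol/s; ν_R = −2, so ξ = 175.5/2 = 87.73 mol/s.
Outlet amounts (n = n₀ + ν ξ):
  R: 456.9 − 2(87.73) = 281.5
  Q: 0 + 1(87.73) = 87.73
  M: 0 + 1(87.73) = 87.73
  U: 455.1 (inert)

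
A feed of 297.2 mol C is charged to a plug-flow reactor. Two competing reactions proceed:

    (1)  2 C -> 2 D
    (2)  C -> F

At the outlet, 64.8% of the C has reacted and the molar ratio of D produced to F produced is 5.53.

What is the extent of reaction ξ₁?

Conversion of C: C consumed = 0.648 × 297.2 = 192.6 mol = 2ξ₁ + 1ξ₂.
Selectivity: 2ξ₁ / (1ξ₂) = 5.53 → ξ₁ = 2.765 ξ₂.
Substitute: (2·2.765 + 1) ξ₂ = 192.6 → ξ₂ = 29.49 mol, ξ₁ = 81.55 mol.
Outlet amounts (n = n₀ + Σ ν·ξ):
  C: 297.2 − 2(81.55) − 1(29.49) = 104.6
  D: 0 + 2(81.55) = 163.1
  F: 0 + 1(29.49) = 29.49

ξ₁ = 81.5 mol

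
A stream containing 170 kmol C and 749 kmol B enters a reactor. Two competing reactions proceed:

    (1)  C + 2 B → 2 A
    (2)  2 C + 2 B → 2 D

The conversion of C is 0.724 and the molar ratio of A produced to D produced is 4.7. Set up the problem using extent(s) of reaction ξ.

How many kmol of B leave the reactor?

540 kmol

Conversion of C: C consumed = 0.724 × 170 = 123.1 kmol = 1ξ₁ + 2ξ₂.
Selectivity: 2ξ₁ / (2ξ₂) = 4.7 → ξ₁ = 4.7 ξ₂.
Substitute: (1·4.7 + 2) ξ₂ = 123.1 → ξ₂ = 18.37 kmol, ξ₁ = 86.34 kmol.
Outlet amounts (n = n₀ + Σ ν·ξ):
  C: 170 − 1(86.34) − 2(18.37) = 46.92
  B: 749 − 2(86.34) − 2(18.37) = 539.6
  A: 0 + 2(86.34) = 172.7
  D: 0 + 2(18.37) = 36.74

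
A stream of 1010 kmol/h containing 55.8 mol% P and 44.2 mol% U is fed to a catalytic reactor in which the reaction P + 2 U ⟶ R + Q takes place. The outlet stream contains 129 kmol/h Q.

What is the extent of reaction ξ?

ξ = 129 kmol/h

For Q: n = n₀ + 1ξ → 129 = 0 + 1ξ, giving ξ = 129 kmol/h.
Outlet amounts (n = n₀ + ν ξ):
  P: 563.6 − 1(129) = 434.6
  U: 446.4 − 2(129) = 188.4
  R: 0 + 1(129) = 129
  Q: 0 + 1(129) = 129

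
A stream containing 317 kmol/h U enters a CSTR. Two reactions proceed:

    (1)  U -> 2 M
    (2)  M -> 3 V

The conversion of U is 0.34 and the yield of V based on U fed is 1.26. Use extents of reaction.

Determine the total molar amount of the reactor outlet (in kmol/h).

Conversion of U: U consumed = 1ξ₁ = 0.34 × 317 → ξ₁ = 107.8 kmol/h.
Yield of V: 3ξ₂ / 317 = 1.26 → ξ₂ = 133.1 kmol/h.
Outlet amounts (n = n₀ + Σ ν·ξ):
  U: 317 − 1(107.8) = 209.2
  M: 0 + 2(107.8) − 1(133.1) = 82.42
  V: 0 + 3(133.1) = 399.4
Total out = 209.2 + 82.42 + 399.4 = 691.1 kmol/h.

691 kmol/h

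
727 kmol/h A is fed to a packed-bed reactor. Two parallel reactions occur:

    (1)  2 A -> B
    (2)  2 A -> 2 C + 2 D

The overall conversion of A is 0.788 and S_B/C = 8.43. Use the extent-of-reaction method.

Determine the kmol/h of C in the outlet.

32.1 kmol/h

Conversion of A: A consumed = 0.788 × 727 = 572.9 kmol/h = 2ξ₁ + 2ξ₂.
Selectivity: 1ξ₁ / (2ξ₂) = 8.43 → ξ₁ = 16.86 ξ₂.
Substitute: (2·16.86 + 2) ξ₂ = 572.9 → ξ₂ = 16.04 kmol/h, ξ₁ = 270.4 kmol/h.
Outlet amounts (n = n₀ + Σ ν·ξ):
  A: 727 − 2(270.4) − 2(16.04) = 154.1
  B: 0 + 1(270.4) = 270.4
  C: 0 + 2(16.04) = 32.08
  D: 0 + 2(16.04) = 32.08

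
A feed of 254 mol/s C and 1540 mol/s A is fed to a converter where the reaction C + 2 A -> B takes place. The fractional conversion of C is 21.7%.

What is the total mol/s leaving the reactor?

1680 mol/s

C reacted = 0.217 × 254 = 55.12 mol/s; ν_C = −1, so ξ = 55.12/1 = 55.12 mol/s.
Outlet amounts (n = n₀ + ν ξ):
  C: 254 − 1(55.12) = 198.9
  A: 1540 − 2(55.12) = 1430
  B: 0 + 1(55.12) = 55.12
Total out = 198.9 + 1430 + 55.12 = 1684 mol/s.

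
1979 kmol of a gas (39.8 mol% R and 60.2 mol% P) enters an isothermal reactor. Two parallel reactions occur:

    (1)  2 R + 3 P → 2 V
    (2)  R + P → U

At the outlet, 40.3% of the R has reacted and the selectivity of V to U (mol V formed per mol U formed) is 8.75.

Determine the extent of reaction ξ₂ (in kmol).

ξ₂ = 32.6 kmol

Conversion of R: R consumed = 0.403 × 787.6 = 317.4 kmol = 2ξ₁ + 1ξ₂.
Selectivity: 2ξ₁ / (1ξ₂) = 8.75 → ξ₁ = 4.375 ξ₂.
Substitute: (2·4.375 + 1) ξ₂ = 317.4 → ξ₂ = 32.56 kmol, ξ₁ = 142.4 kmol.
Outlet amounts (n = n₀ + Σ ν·ξ):
  R: 787.6 − 2(142.4) − 1(32.56) = 470.2
  P: 1191 − 3(142.4) − 1(32.56) = 731.5
  V: 0 + 2(142.4) = 284.9
  U: 0 + 1(32.56) = 32.56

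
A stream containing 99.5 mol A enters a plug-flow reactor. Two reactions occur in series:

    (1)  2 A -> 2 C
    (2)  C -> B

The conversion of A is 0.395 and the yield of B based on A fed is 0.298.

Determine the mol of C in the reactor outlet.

Conversion of A: A consumed = 2ξ₁ = 0.395 × 99.5 → ξ₁ = 19.65 mol.
Yield of B: 1ξ₂ / 99.5 = 0.298 → ξ₂ = 29.65 mol.
Outlet amounts (n = n₀ + Σ ν·ξ):
  A: 99.5 − 2(19.65) = 60.2
  C: 0 + 2(19.65) − 1(29.65) = 9.652
  B: 0 + 1(29.65) = 29.65

9.65 mol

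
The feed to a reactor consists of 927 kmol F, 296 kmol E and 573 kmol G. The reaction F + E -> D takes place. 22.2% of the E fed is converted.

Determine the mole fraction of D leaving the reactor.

0.038

E reacted = 0.222 × 296 = 65.71 kmol; ν_E = −1, so ξ = 65.71/1 = 65.71 kmol.
Outlet amounts (n = n₀ + ν ξ):
  F: 927 − 1(65.71) = 861.3
  E: 296 − 1(65.71) = 230.3
  D: 0 + 1(65.71) = 65.71
  G: 573 (inert)
Total out = 1730 kmol; y_D = 65.71 / 1730 = 0.03798.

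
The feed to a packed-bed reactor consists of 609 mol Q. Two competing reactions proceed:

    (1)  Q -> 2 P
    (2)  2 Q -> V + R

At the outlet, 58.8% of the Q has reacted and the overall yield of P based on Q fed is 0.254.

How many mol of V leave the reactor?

Yield of P: 2ξ₁ / 609 = 0.254 → ξ₁ = 77.34 mol.
Conversion of Q: 1ξ₁ + 2ξ₂ = 0.588 × 609 = 358.1 → ξ₂ = 140.4 mol.
Outlet amounts (n = n₀ + Σ ν·ξ):
  Q: 609 − 1(77.34) − 2(140.4) = 250.9
  P: 0 + 2(77.34) = 154.7
  V: 0 + 1(140.4) = 140.4
  R: 0 + 1(140.4) = 140.4

140 mol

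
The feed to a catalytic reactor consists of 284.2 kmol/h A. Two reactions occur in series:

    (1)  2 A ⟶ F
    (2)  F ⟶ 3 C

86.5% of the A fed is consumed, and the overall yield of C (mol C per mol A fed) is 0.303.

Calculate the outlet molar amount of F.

94.2 kmol/h

Conversion of A: A consumed = 2ξ₁ = 0.865 × 284.2 → ξ₁ = 122.9 kmol/h.
Yield of C: 3ξ₂ / 284.2 = 0.303 → ξ₂ = 28.7 kmol/h.
Outlet amounts (n = n₀ + Σ ν·ξ):
  A: 284.2 − 2(122.9) = 38.37
  F: 0 + 1(122.9) − 1(28.7) = 94.21
  C: 0 + 3(28.7) = 86.11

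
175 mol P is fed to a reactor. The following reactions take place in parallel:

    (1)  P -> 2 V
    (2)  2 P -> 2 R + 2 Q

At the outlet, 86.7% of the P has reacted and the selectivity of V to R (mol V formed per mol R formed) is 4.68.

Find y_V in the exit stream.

0.651

Conversion of P: P consumed = 0.867 × 175 = 151.7 mol = 1ξ₁ + 2ξ₂.
Selectivity: 2ξ₁ / (2ξ₂) = 4.68 → ξ₁ = 4.68 ξ₂.
Substitute: (1·4.68 + 2) ξ₂ = 151.7 → ξ₂ = 22.71 mol, ξ₁ = 106.3 mol.
Outlet amounts (n = n₀ + Σ ν·ξ):
  P: 175 − 1(106.3) − 2(22.71) = 23.28
  V: 0 + 2(106.3) = 212.6
  R: 0 + 2(22.71) = 45.43
  Q: 0 + 2(22.71) = 45.43
Total out = 326.7 mol; y_V = 212.6 / 326.7 = 0.6507.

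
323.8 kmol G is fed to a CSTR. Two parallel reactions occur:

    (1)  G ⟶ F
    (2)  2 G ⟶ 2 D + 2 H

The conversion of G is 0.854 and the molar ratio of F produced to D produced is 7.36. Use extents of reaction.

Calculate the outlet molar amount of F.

243 kmol

Conversion of G: G consumed = 0.854 × 323.8 = 276.5 kmol = 1ξ₁ + 2ξ₂.
Selectivity: 1ξ₁ / (2ξ₂) = 7.36 → ξ₁ = 14.72 ξ₂.
Substitute: (1·14.72 + 2) ξ₂ = 276.5 → ξ₂ = 16.54 kmol, ξ₁ = 243.4 kmol.
Outlet amounts (n = n₀ + Σ ν·ξ):
  G: 323.8 − 1(243.4) − 2(16.54) = 47.27
  F: 0 + 1(243.4) = 243.4
  D: 0 + 2(16.54) = 33.08
  H: 0 + 2(16.54) = 33.08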